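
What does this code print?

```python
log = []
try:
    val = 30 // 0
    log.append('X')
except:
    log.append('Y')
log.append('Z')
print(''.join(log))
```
YZ

Exception raised in try, caught by bare except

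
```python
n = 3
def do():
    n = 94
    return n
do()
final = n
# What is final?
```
3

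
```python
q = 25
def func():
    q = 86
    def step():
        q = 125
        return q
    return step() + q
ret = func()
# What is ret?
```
211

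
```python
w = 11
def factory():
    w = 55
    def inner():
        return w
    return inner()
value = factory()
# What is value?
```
55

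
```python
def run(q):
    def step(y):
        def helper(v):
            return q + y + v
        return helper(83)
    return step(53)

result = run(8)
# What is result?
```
144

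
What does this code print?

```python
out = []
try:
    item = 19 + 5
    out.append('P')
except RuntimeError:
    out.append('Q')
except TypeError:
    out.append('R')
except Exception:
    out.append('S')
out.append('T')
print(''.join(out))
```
PT

No exception, try block completes normally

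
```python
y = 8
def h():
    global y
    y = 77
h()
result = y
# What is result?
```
77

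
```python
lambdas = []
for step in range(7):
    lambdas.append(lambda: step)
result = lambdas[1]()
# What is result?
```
6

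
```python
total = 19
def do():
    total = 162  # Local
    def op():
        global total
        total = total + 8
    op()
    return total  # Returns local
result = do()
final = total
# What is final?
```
27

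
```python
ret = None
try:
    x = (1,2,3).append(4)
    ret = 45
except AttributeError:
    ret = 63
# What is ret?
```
63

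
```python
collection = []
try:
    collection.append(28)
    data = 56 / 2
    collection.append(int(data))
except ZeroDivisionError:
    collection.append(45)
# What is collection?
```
[28, 28]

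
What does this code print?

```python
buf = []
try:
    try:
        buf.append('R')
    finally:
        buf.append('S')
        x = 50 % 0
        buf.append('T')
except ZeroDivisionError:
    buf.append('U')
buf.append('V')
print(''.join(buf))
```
RSUV

Exception in inner finally caught by outer except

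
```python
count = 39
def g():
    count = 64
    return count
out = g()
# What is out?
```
64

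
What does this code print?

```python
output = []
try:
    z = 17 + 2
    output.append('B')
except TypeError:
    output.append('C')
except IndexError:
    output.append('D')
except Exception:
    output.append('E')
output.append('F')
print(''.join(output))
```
BF

No exception, try block completes normally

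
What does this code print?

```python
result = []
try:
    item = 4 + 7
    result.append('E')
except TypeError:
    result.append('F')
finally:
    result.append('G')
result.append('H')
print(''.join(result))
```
EGH

finally runs after normal execution too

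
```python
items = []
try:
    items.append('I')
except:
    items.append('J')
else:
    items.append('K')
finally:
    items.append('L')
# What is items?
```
['I', 'K', 'L']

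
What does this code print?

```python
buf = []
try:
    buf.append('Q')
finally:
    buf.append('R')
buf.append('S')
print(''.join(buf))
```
QRS

try/finally without except, no exception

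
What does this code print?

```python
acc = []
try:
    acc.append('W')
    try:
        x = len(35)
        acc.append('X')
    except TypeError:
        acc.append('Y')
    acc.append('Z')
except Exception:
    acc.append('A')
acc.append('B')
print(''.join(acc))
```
WYZB

Inner exception caught by inner handler, outer continues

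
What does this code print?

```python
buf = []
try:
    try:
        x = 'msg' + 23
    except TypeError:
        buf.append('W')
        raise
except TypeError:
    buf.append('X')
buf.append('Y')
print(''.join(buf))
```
WXY

raise without argument re-raises current exception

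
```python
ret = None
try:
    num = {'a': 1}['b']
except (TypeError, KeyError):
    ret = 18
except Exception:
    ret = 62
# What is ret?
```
18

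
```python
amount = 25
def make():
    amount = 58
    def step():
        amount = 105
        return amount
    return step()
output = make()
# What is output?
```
105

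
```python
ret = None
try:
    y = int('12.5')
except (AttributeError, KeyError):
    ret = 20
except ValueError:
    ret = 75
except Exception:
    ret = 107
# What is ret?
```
75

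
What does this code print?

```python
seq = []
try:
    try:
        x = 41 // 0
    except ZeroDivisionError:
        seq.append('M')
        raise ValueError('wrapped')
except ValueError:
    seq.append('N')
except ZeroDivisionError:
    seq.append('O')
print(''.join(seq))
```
MN

New ValueError raised, caught by outer ValueError handler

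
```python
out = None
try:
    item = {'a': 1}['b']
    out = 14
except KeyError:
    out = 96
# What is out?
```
96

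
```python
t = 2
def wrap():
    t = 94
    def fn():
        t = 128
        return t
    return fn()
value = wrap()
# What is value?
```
128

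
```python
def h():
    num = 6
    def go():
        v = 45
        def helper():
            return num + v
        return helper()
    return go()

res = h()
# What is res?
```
51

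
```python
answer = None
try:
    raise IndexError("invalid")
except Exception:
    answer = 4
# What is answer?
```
4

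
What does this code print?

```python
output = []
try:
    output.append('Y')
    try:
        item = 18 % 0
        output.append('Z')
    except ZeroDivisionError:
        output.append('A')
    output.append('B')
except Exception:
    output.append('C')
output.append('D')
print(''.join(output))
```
YABD

Inner exception caught by inner handler, outer continues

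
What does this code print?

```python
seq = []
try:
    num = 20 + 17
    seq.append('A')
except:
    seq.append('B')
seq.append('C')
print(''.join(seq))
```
AC

No exception, try block completes normally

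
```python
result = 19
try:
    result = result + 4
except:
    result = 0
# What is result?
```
23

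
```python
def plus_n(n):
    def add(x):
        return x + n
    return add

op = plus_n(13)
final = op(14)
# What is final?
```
27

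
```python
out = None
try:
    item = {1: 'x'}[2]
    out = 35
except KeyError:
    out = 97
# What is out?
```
97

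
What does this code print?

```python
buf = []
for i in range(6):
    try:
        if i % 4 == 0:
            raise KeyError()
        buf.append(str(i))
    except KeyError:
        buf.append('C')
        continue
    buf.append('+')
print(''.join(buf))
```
C1+2+3+C5+

continue in except skips rest of loop body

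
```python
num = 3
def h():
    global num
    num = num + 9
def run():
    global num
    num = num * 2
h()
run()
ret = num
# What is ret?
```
24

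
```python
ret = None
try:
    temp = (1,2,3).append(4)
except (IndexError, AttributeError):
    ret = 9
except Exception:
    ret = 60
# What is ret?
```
9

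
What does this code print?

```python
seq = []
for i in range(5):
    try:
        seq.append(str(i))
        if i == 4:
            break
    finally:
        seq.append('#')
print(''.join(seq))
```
0#1#2#3#4#

finally runs even when breaking out of loop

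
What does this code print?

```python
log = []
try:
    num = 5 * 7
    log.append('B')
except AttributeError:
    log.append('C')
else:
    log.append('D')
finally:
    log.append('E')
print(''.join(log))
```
BDE

else runs before finally when no exception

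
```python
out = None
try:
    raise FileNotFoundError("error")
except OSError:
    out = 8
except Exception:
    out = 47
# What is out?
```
8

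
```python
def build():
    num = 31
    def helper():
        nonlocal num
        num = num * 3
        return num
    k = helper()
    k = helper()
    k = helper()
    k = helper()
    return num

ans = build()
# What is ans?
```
2511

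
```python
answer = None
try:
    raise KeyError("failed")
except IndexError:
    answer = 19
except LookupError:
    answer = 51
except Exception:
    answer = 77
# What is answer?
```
51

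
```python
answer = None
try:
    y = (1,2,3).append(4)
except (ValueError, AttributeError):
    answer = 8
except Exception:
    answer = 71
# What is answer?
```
8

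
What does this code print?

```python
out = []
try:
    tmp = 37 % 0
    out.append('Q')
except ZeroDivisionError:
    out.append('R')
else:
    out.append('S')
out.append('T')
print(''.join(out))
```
RT

else block skipped when exception is caught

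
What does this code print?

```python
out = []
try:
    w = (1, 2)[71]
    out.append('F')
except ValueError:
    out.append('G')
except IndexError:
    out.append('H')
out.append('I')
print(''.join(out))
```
HI

IndexError is caught by its specific handler, not ValueError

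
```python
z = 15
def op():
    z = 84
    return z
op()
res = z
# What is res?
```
15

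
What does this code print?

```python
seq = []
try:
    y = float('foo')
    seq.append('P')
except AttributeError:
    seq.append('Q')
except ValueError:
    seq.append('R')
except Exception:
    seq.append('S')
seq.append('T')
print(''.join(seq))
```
RT

ValueError matches before generic Exception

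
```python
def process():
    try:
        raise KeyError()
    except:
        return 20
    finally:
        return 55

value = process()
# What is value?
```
55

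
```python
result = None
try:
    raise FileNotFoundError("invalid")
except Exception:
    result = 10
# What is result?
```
10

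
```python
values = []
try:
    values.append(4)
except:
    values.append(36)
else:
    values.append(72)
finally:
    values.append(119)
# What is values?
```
[4, 72, 119]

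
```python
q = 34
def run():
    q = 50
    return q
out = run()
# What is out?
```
50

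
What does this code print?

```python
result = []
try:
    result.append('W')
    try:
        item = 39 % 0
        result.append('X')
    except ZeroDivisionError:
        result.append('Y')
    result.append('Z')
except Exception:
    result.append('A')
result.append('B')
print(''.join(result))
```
WYZB

Inner exception caught by inner handler, outer continues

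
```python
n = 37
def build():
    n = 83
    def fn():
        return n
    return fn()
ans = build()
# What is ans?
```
83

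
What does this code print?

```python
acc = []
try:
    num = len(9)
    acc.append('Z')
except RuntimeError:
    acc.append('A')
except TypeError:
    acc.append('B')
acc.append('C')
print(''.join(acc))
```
BC

TypeError is caught by its specific handler, not RuntimeError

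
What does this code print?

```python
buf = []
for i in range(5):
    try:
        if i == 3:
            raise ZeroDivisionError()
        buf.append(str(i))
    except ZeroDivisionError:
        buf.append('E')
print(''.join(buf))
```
012E4

Exception on i=3 caught, loop continues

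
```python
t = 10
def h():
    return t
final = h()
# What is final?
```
10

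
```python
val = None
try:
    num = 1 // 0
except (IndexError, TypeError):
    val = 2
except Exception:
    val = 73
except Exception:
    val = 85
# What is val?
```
73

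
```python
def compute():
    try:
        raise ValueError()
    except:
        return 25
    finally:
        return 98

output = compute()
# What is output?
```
98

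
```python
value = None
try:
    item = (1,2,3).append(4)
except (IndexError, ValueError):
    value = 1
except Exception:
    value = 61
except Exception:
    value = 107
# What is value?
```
61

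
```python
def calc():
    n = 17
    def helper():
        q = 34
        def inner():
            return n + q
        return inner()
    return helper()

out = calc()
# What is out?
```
51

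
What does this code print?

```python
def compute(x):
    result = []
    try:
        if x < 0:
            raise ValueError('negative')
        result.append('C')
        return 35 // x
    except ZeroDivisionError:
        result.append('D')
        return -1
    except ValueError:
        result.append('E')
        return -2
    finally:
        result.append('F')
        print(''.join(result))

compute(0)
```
CDF

x=0 causes ZeroDivisionError, caught, finally prints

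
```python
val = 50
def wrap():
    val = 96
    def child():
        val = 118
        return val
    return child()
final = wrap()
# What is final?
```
118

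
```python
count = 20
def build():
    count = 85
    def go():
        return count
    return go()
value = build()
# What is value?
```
85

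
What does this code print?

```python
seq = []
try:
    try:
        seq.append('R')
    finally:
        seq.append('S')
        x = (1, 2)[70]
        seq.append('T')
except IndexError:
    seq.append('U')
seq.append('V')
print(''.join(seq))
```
RSUV

Exception in inner finally caught by outer except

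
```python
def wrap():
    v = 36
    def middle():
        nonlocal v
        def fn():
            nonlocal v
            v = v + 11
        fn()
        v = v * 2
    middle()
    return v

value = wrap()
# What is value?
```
94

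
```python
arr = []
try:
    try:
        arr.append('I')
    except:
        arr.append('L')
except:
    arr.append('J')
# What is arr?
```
['I']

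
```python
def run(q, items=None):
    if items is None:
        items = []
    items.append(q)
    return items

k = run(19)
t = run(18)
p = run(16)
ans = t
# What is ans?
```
[18]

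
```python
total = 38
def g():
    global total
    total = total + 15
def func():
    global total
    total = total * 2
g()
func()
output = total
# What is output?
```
106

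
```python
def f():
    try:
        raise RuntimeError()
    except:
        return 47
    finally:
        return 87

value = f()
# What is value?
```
87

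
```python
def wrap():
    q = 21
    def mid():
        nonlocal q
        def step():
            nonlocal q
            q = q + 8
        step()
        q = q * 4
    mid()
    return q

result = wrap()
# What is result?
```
116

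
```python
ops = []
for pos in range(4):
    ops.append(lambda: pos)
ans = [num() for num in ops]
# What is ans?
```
[3, 3, 3, 3]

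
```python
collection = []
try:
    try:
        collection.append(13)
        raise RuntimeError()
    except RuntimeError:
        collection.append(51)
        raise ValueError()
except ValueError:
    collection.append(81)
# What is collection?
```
[13, 51, 81]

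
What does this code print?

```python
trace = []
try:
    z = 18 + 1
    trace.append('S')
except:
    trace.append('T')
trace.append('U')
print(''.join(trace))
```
SU

No exception, try block completes normally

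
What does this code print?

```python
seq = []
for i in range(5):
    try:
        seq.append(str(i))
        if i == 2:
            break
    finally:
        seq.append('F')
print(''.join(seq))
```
0F1F2F

finally runs even when breaking out of loop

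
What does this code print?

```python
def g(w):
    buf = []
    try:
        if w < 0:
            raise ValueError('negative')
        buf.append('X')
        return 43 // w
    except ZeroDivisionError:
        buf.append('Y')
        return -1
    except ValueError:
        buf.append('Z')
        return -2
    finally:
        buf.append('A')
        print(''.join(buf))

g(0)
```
XYA

w=0 causes ZeroDivisionError, caught, finally prints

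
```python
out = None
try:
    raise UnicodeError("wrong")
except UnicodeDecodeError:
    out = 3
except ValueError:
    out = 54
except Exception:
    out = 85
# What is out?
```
54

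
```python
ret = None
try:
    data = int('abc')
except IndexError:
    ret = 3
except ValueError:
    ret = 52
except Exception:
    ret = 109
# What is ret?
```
52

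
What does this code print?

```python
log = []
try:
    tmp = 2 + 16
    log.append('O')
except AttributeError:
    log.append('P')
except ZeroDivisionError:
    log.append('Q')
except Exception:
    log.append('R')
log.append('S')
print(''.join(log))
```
OS

No exception, try block completes normally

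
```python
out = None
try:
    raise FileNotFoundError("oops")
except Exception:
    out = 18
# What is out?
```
18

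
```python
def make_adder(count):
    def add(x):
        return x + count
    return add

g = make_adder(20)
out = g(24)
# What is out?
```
44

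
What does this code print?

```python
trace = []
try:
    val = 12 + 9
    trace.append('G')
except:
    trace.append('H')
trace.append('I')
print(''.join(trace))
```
GI

No exception, try block completes normally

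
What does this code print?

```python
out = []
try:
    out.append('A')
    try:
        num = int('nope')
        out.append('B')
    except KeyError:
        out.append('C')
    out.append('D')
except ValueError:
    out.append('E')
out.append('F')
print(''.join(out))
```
AEF

Inner handler doesn't match, propagates to outer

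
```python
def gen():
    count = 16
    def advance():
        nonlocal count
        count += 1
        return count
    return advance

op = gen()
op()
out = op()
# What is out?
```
18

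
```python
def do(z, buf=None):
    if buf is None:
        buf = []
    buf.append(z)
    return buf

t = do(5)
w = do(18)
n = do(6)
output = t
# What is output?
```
[5]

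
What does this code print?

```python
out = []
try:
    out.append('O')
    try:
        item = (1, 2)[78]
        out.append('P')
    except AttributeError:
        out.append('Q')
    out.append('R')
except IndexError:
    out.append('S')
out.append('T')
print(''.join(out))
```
OST

Inner handler doesn't match, propagates to outer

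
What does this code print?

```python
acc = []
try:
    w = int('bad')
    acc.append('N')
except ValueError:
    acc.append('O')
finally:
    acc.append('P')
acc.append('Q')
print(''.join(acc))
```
OPQ

finally always runs, even after exception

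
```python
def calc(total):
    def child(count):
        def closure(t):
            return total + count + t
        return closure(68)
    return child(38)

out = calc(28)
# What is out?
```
134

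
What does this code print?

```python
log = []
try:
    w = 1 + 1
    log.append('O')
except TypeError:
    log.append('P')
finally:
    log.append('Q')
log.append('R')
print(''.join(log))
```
OQR

finally runs after normal execution too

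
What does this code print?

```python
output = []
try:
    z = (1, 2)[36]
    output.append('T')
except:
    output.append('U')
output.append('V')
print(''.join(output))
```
UV

Exception raised in try, caught by bare except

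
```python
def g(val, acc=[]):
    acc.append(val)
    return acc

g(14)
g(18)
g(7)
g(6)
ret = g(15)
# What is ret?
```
[14, 18, 7, 6, 15]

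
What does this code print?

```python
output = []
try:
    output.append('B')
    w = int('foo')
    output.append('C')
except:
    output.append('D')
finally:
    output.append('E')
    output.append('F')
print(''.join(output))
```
BDEF

Code before exception runs, then except, then all of finally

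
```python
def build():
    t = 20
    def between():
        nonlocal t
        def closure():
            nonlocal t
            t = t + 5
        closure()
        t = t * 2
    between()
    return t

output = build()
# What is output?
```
50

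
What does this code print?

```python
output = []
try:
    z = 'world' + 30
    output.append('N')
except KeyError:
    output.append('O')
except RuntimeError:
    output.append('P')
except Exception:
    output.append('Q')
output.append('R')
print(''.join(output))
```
QR

TypeError not specifically caught, falls to Exception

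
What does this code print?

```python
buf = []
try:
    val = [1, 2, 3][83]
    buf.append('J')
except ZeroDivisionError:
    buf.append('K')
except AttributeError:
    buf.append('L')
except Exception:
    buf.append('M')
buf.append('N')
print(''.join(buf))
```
MN

IndexError not specifically caught, falls to Exception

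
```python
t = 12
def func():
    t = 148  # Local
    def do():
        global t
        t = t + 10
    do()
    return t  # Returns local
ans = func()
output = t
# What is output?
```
22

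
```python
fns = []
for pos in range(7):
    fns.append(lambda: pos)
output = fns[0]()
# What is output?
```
6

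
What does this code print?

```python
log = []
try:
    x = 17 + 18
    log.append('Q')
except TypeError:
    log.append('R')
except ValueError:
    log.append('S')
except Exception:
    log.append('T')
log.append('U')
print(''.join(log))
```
QU

No exception, try block completes normally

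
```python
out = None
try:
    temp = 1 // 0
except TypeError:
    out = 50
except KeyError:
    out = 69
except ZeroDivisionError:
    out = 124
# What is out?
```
124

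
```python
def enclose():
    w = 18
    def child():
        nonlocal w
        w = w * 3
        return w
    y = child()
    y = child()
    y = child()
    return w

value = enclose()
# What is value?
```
486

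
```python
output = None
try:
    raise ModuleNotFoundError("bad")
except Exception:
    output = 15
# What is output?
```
15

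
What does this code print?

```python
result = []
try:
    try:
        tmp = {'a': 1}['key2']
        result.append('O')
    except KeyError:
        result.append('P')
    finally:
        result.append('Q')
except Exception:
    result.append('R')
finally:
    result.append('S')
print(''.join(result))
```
PQS

Both finally blocks run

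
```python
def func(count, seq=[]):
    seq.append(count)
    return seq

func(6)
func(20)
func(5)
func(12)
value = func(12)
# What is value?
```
[6, 20, 5, 12, 12]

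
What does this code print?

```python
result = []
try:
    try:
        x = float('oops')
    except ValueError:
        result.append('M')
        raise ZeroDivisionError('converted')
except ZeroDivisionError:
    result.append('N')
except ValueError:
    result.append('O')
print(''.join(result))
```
MN

New ZeroDivisionError raised, caught by outer ZeroDivisionError handler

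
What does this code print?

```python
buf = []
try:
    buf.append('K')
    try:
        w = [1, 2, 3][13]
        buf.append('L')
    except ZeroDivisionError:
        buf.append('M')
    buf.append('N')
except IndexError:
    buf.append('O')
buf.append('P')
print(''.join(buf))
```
KOP

Inner handler doesn't match, propagates to outer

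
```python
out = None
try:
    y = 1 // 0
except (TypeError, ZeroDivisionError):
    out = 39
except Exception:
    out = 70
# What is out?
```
39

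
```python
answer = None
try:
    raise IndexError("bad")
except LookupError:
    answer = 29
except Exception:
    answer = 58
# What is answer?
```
29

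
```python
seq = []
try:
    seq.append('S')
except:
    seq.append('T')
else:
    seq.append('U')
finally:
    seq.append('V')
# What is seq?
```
['S', 'U', 'V']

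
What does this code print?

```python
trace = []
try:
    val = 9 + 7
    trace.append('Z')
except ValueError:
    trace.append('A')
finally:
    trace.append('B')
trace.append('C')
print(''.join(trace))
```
ZBC

finally runs after normal execution too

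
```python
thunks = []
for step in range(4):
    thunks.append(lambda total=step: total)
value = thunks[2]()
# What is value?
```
2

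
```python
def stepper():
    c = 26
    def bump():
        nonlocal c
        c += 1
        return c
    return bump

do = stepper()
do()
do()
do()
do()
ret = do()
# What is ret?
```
31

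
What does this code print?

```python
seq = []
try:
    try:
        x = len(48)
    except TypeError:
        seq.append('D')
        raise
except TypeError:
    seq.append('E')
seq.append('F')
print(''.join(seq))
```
DEF

raise without argument re-raises current exception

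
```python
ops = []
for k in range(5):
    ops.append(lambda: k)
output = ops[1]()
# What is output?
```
4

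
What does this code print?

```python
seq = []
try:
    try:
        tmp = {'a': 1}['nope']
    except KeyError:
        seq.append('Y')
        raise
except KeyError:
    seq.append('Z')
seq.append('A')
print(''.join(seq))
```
YZA

raise without argument re-raises current exception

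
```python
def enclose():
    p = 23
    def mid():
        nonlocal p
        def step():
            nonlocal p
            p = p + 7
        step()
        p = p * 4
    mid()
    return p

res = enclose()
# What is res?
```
120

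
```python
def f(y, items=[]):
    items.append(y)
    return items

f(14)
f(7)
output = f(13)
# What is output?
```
[14, 7, 13]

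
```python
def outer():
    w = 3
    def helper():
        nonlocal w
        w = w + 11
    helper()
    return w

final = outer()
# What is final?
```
14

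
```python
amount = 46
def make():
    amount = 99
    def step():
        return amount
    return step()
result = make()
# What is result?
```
99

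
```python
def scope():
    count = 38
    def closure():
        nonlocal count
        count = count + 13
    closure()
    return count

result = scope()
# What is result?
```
51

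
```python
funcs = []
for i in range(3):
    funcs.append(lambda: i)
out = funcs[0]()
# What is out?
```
2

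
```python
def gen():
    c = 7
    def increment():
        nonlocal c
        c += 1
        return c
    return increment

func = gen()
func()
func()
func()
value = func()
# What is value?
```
11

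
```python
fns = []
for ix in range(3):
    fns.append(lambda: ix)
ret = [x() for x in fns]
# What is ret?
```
[2, 2, 2]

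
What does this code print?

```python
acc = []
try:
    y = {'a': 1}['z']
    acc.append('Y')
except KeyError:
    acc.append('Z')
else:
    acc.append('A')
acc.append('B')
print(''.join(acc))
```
ZB

else block skipped when exception is caught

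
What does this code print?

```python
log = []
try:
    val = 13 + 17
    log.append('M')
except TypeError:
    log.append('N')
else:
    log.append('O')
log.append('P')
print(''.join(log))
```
MOP

else block runs when no exception occurs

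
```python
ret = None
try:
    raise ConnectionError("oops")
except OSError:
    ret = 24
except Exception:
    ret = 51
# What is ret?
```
24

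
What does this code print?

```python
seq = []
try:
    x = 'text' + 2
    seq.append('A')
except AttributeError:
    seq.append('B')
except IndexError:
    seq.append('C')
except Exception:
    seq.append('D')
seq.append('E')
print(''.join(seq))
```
DE

TypeError not specifically caught, falls to Exception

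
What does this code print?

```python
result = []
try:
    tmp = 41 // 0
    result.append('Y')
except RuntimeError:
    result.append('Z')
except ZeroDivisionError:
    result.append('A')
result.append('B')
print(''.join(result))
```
AB

ZeroDivisionError is caught by its specific handler, not RuntimeError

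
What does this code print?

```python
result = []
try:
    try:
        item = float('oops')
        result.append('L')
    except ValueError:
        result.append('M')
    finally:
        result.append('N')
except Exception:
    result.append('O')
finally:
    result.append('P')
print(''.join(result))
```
MNP

Both finally blocks run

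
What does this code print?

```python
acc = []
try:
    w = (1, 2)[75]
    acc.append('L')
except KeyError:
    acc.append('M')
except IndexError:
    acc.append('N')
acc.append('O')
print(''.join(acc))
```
NO

IndexError is caught by its specific handler, not KeyError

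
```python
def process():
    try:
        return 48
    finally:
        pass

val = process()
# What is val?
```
48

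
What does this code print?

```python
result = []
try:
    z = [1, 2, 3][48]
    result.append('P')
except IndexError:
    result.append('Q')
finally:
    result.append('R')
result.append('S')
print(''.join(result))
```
QRS

finally always runs, even after exception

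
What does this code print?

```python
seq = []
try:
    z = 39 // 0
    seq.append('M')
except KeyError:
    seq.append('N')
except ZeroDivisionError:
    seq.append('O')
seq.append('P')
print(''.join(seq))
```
OP

ZeroDivisionError is caught by its specific handler, not KeyError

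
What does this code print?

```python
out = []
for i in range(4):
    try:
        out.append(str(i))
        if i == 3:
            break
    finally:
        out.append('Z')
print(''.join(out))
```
0Z1Z2Z3Z

finally runs even when breaking out of loop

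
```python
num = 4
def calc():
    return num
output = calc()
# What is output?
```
4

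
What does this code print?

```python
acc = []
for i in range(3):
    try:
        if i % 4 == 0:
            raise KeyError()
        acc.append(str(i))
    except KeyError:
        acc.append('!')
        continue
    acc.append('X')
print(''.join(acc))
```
!1X2X

continue in except skips rest of loop body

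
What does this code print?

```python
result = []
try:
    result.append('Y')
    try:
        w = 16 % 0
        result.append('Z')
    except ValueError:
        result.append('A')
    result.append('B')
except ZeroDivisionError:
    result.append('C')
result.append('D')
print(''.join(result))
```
YCD

Inner handler doesn't match, propagates to outer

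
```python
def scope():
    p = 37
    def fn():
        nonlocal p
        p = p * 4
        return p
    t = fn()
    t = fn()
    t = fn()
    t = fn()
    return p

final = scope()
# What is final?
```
9472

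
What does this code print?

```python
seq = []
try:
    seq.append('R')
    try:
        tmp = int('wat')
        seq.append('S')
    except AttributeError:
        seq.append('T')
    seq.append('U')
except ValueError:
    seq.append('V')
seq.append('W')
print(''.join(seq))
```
RVW

Inner handler doesn't match, propagates to outer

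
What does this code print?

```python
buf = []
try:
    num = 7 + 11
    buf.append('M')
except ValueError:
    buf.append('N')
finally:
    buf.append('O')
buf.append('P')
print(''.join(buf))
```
MOP

finally runs after normal execution too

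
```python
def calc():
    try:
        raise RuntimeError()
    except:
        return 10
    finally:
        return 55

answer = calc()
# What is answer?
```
55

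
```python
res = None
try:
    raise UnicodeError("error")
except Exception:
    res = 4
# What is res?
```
4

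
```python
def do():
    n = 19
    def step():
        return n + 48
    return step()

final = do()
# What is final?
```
67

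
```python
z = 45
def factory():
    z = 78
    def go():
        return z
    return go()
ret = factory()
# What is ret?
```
78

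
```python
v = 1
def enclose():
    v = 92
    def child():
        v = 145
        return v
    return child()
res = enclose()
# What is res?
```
145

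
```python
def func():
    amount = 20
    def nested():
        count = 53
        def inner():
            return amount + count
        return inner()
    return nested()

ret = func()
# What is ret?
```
73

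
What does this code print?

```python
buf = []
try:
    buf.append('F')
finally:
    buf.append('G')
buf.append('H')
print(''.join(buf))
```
FGH

try/finally without except, no exception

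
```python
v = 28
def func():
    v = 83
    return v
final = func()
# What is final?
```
83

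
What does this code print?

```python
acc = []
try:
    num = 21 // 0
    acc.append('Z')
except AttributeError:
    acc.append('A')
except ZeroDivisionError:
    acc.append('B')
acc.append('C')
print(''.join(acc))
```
BC

ZeroDivisionError is caught by its specific handler, not AttributeError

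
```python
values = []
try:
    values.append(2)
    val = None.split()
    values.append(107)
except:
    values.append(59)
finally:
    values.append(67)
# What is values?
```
[2, 59, 67]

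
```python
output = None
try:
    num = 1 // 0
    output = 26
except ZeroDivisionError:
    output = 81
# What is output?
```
81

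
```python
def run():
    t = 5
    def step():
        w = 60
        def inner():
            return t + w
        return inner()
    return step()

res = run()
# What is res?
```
65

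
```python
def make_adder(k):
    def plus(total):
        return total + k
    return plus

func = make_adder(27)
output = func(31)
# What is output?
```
58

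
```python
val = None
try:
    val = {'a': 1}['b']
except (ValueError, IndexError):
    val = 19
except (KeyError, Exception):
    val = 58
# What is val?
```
58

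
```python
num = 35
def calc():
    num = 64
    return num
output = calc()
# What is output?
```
64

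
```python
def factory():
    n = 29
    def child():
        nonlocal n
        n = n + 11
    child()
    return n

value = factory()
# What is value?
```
40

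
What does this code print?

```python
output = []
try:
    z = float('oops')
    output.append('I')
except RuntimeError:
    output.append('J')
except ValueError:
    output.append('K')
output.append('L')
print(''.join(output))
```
KL

ValueError is caught by its specific handler, not RuntimeError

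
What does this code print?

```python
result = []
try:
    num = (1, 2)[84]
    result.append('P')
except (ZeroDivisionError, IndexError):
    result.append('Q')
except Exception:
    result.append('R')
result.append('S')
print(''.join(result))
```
QS

IndexError matches tuple containing it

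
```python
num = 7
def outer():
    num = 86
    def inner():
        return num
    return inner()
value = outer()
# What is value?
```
86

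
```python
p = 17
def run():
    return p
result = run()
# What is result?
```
17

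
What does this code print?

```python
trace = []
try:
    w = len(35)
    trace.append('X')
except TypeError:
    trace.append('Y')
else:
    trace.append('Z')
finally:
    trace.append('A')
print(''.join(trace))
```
YA

Exception: except runs, else skipped, finally runs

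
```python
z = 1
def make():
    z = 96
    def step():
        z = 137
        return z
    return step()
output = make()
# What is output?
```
137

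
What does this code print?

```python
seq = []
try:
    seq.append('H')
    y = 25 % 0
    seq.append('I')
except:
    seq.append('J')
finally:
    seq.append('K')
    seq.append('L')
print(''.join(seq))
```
HJKL

Code before exception runs, then except, then all of finally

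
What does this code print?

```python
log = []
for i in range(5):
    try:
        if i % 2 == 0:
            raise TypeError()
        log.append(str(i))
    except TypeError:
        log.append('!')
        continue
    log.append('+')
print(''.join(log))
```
!1+!3+!

continue in except skips rest of loop body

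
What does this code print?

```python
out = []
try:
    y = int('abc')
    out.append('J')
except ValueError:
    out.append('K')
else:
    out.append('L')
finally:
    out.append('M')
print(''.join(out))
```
KM

Exception: except runs, else skipped, finally runs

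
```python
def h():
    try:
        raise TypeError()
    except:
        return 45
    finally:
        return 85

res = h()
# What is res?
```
85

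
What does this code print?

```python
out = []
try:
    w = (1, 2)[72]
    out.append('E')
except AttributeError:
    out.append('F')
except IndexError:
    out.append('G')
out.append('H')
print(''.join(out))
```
GH

IndexError is caught by its specific handler, not AttributeError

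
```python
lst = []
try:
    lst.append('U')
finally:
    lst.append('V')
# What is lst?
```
['U', 'V']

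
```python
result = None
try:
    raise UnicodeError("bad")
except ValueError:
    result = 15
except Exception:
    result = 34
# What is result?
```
15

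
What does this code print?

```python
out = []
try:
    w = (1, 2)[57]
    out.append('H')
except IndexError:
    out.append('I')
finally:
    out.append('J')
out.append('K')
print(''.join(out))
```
IJK

finally always runs, even after exception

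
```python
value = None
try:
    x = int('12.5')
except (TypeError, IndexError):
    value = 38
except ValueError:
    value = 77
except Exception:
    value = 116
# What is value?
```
77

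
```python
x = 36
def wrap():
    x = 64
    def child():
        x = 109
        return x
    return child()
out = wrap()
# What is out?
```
109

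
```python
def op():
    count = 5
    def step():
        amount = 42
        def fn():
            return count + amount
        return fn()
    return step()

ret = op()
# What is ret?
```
47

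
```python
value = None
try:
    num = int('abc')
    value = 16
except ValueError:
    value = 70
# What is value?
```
70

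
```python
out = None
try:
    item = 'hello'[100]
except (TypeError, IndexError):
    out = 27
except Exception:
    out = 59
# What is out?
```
27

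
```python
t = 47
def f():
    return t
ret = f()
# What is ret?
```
47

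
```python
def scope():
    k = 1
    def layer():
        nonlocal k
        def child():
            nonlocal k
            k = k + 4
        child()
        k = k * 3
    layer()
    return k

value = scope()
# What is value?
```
15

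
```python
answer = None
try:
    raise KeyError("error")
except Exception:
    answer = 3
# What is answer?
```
3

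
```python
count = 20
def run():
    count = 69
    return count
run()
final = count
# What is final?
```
20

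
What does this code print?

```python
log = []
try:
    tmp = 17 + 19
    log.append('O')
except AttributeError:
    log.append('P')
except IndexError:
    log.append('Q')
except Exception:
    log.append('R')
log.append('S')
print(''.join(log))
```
OS

No exception, try block completes normally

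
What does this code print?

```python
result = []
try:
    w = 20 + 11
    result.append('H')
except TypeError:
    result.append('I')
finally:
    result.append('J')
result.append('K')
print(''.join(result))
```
HJK

finally runs after normal execution too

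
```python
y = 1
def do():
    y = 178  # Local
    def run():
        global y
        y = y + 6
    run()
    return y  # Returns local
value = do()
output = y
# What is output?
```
7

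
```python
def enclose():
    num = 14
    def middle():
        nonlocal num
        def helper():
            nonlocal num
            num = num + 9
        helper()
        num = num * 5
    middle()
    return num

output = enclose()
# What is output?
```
115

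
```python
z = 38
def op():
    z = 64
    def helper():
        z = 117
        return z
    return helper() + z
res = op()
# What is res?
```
181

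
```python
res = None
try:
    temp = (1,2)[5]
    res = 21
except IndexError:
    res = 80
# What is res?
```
80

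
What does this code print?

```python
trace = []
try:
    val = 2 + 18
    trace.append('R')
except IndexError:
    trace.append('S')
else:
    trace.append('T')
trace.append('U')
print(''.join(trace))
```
RTU

else block runs when no exception occurs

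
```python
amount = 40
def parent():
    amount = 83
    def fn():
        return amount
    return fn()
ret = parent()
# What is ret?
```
83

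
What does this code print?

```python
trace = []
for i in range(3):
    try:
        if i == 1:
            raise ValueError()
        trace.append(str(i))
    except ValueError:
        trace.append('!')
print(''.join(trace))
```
0!2

Exception on i=1 caught, loop continues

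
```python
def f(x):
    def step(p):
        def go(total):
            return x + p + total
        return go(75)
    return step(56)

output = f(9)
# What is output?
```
140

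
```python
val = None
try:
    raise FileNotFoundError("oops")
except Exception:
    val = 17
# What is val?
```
17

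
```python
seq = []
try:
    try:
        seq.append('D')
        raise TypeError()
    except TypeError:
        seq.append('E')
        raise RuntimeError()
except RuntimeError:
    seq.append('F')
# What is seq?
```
['D', 'E', 'F']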